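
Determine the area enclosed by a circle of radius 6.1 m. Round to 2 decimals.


Shape: circle
Radius r = 6.1 m
Formula: A = pi * r^2
r^2 = 6.1^2 = 37.21
A = pi * 37.21
A = 116.9
116.9 m^2


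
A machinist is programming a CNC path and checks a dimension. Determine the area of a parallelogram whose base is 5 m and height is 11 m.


Shape: parallelogram
Base b = 5 m, Height h = 11 m
Formula: A = b * h
A = 5 * 11
A = 55
55 m^2


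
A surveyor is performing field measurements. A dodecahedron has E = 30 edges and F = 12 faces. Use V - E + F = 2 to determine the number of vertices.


Polyhedron: dodecahedron
Euler's formula for convex polyhedra: V - E + F = 2
Given: E = 30 edges and F = 12 faces
Solve for V:
V = 2 + E - F = 2 + 30 - 12 = 20
20 vertices


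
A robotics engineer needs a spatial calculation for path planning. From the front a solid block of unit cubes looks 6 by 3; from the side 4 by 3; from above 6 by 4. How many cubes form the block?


Orthographic views of a solid rectangular block:
Front view 6 x 3 -> length = 6, height = 3
Side view 4 x 3 -> width = 4, height = 3 (consistent)
Top view 6 x 4 -> confirms length = 6, width = 4
The block is 6 x 4 x 3.
Total unit cubes = 6 * 4 * 3 = 72
72 unit cubes


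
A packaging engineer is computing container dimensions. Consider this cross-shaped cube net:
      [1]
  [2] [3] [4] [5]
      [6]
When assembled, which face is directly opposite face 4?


Net: cross layout. Take square 3 as the base (bottom).
Fold the four squares in the horizontal row up around 3: 2 -> left, 4 -> right, 5 wraps to the top.
Fold 1 and 6 up from 3: 1 -> back, 6 -> front.
Opposite pairs are therefore: (1, 6), (2, 4), (3, 5).
Face 4 is opposite face 2.
face 2


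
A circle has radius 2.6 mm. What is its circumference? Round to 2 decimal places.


Shape: circle
Radius r = 2.6 mm
Formula: C = 2 * pi * r
C = 2 * pi * 2.6
C = 5.2 * pi
C = 16.34
16.34 mm


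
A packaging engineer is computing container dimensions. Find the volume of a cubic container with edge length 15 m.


Shape: cube
Side s = 15 m
Formula: V = s^3
V = 15 * 15 * 15
V = 225 * 15
V = 3375
3375 m^3


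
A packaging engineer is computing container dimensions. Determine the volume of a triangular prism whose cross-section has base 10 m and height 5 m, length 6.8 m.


Shape: triangular prism
Triangle base = 10 m, triangle height = 5 m, prism length L = 6.8 m
Formula: V = (1/2 * b * h_tri) * L
Cross-section area = 0.5 * 10 * 5 = 25
V = 25 * 6.8
V = 170
170 m^3


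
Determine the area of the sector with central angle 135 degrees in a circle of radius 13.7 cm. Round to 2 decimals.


Shape: circular sector
Radius r = 13.7 cm, Angle = 135 degrees
Formula: A = (angle/360) * pi * r^2
r^2 = 187.69
Fraction of circle = 135/360
A = (135/360) * pi * 187.69
A = 70.38375 * pi
A = 221.12
221.12 cm^2


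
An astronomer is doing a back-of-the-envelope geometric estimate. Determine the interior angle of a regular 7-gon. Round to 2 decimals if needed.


Shape: regular heptagon (7 sides)
Formula: interior angle = (n - 2) * 180 / n
(n - 2) = 5
(n - 2) * 180 = 900
angle = 900 / 7
angle = 128.57
128.57 degrees


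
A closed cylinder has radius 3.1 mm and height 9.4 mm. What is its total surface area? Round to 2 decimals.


Shape: closed cylinder
Radius r = 3.1 mm, Height h = 9.4 mm
Formula: SA = 2*pi*r^2 + 2*pi*r*h = 2*pi*r*(r + h)
r + h = 12.5
2 * r * (r + h) = 2 * 3.1 * 12.5 = 77.5
SA = 77.5 * pi
SA = 243.47
243.47 mm^2


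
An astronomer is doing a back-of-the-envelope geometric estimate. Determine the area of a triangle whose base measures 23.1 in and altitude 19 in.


Shape: triangle
Base b = 23.1 in, Height h = 19 in
Formula: A = (1/2) * b * h
A = 0.5 * 23.1 * 19
A = 0.5 * 438.9
A = 219.45
219.45 in^2


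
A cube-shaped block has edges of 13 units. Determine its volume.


Shape: cube
Side s = 13 units
Formula: V = s^3
V = 13 * 13 * 13
V = 169 * 13
V = 2197
2197 units^3


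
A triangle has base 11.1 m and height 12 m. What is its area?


Shape: triangle
Base b = 11.1 m, Height h = 12 m
Formula: A = (1/2) * b * h
A = 0.5 * 11.1 * 12
A = 0.5 * 133.2
A = 66.6
66.6 m^2


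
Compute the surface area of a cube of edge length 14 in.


Shape: cube
Side s = 14 in
A cube has 6 square faces.
Formula: SA = 6 * s^2
s^2 = 196
SA = 6 * 196
SA = 1176
1176 in^2


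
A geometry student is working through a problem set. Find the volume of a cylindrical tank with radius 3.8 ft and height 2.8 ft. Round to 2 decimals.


Shape: cylinder
Radius r = 3.8 ft, Height h = 2.8 ft
Formula: V = pi * r^2 * h
r^2 = 14.44
V = pi * 14.44 * 2.8
V = 40.432 * pi
V = 127.02
127.02 ft^3


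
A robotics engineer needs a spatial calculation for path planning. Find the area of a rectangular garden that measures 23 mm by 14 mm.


Shape: rectangle
Length l = 23 mm, Width w = 14 mm
Formula: A = l * w
A = 23 * 14
A = 322
322 mm^2


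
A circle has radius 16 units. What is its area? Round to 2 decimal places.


Shape: circle
Radius r = 16 units
Formula: A = pi * r^2
r^2 = 16^2 = 256
A = pi * 256
A = 804.25
804.25 units^2


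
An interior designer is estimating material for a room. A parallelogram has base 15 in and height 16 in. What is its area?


Shape: parallelogram
Base b = 15 in, Height h = 16 in
Formula: A = b * h
A = 15 * 16
A = 240
240 in^2


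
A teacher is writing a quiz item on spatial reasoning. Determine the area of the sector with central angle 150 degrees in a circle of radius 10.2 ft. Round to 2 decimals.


Shape: circular sector
Radius r = 10.2 ft, Angle = 150 degrees
Formula: A = (angle/360) * pi * r^2
r^2 = 104.04
Fraction of circle = 150/360
A = (150/360) * pi * 104.04
A = 43.35 * pi
A = 136.19
136.19 ft^2


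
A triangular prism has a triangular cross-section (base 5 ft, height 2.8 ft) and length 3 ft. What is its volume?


Shape: triangular prism
Triangle base = 5 ft, triangle height = 2.8 ft, prism length L = 3 ft
Formula: V = (1/2 * b * h_tri) * L
Cross-section area = 0.5 * 5 * 2.8 = 7
V = 7 * 3
V = 21
21 ft^3


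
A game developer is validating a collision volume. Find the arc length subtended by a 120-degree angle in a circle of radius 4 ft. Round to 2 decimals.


Shape: circular arc
Radius r = 4 ft, Angle = 120 degrees
Formula: L = (angle/360) * 2 * pi * r
2 * pi * r = 8 * pi
L = (120/360) * 8 * pi
L = 2.666667 * pi
L = 8.38
8.38 ft


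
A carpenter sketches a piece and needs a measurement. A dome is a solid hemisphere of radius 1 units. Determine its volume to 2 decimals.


Shape: hemisphere (half of a sphere)
Radius r = 1 units
Formula: V = (1/2) * (4/3) * pi * r^3 = (2/3) * pi * r^3
r^3 = 1
(2/3) * 1 = 0.666667
V = 0.666667 * pi
V = 2.09
2.09 units^3


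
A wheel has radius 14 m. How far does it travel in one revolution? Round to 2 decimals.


Shape: circle
Radius r = 14 m
Formula: C = 2 * pi * r
C = 2 * pi * 14
C = 28 * pi
C = 87.96
87.96 m


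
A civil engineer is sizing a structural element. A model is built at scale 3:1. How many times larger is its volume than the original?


Linear scale factor k = 3
Rule: under a linear scaling by k, volumes scale by k^3.
k^3 = 3 * 3 * 3
k^3 = 9 * 3
k^3 = 27
Volume scales by a factor of 27.
27 (dimensionless)


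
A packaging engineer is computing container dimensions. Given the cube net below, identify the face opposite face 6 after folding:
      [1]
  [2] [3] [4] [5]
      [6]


Net: cross layout. Take square 3 as the base (bottom).
Fold the four squares in the horizontal row up around 3: 2 -> left, 4 -> right, 5 wraps to the top.
Fold 1 and 6 up from 3: 1 -> back, 6 -> front.
Opposite pairs are therefore: (1, 6), (2, 4), (3, 5).
Face 6 is opposite face 1.
face 1


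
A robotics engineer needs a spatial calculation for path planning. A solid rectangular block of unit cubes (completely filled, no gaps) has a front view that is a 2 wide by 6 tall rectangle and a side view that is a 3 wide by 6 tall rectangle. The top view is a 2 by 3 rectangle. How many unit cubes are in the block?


Orthographic views of a solid rectangular block:
Front view 2 x 6 -> length = 2, height = 6
Side view 3 x 6 -> width = 3, height = 6 (consistent)
Top view 2 x 3 -> confirms length = 2, width = 3
The block is 2 x 3 x 6.
Total unit cubes = 2 * 3 * 6 = 36
36 unit cubes


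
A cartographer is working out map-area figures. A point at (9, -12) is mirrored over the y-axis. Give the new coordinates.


Transformation: reflection
Original point: (9, -12)
Rule for reflection over the y-axis: (x, y) -> (-x, y)
Apply: (9, -12) -> (-9, -12)
(-9, -12)


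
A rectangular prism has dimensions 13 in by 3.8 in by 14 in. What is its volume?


Shape: rectangular prism
l = 13 in, w = 3.8 in, h = 14 in
Formula: V = l * w * h
V = 13 * 3.8 * 14
V = 49.4 * 14
V = 691.6
691.6 in^3


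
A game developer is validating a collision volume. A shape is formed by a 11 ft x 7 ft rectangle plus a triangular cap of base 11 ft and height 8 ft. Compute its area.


Composite shape: rectangle + triangle
Rectangle area = 11 * 7 = 77
Triangle area = 0.5 * 11 * 8 = 44
Total = 77 + 44
Total = 121
121 ft^2


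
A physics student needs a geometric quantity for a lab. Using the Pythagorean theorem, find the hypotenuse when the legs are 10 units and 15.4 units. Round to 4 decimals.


Shape: right triangle
Legs a = 10 units, b = 15.4 units
Formula: c = sqrt(a^2 + b^2)
a^2 = 100, b^2 = 237.16
a^2 + b^2 = 337.16
c = sqrt(337.16)
c = 18.3619
18.3619 units


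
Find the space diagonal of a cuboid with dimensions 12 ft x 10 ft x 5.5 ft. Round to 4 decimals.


Shape: rectangular box (space diagonal)
l = 12 ft, w = 10 ft, h = 5.5 ft
Visualize: the diagonal of the base, then a right triangle with that diagonal and the height.
Formula: d = sqrt(l^2 + w^2 + h^2)
l^2 + w^2 + h^2 = 144 + 100 + 30.25 = 274.25
d = sqrt(274.25)
d = 16.5605
16.5605 ft


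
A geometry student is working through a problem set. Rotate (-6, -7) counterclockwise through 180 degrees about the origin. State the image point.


Transformation: rotation about the origin
Original point: (-6, -7)
Rule for 180 deg: (x, y) -> (-x, -y)
Apply: (-6, -7) -> (6, 7)
(6, 7)


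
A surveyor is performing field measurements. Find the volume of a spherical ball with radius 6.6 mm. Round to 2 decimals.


Shape: sphere
Radius r = 6.6 mm
Formula: V = (4/3) * pi * r^3
r^3 = 287.496
(4/3) * 287.496 = 383.328
V = 383.328 * pi
V = 1204.26
1204.26 mm^3


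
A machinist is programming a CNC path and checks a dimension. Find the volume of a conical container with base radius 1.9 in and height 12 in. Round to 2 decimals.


Shape: cone
Radius r = 1.9 in, Height h = 12 in
Formula: V = (1/3) * pi * r^2 * h
r^2 = 3.61
pi * r^2 * h = pi * 3.61 * 12 = 43.32 * pi
V = 43.32 * pi / 3
V = 45.36
45.36 in^3


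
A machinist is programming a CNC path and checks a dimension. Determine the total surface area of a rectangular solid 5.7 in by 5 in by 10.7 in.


Shape: rectangular prism
l = 5.7 in, w = 5 in, h = 10.7 in
Formula: SA = 2(lw + lh + wh)
lw = 28.5, lh = 60.99, wh = 53.5
lw + lh + wh = 142.99
SA = 2 * 142.99
SA = 285.98
285.98 in^2


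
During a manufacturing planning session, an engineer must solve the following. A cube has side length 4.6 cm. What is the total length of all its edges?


Shape: cube
Side s = 4.6 cm
A cube has 12 edges, all equal.
Formula: total edge length = 12 * s
Total = 12 * 4.6
Total = 55.2
55.2 cm


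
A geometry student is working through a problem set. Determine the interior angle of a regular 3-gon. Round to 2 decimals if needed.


Shape: regular triangle (3 sides)
Formula: interior angle = (n - 2) * 180 / n
(n - 2) = 1
(n - 2) * 180 = 180
angle = 180 / 3
angle = 60
60 degrees


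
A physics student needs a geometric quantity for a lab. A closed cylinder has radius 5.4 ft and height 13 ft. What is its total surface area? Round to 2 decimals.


Shape: closed cylinder
Radius r = 5.4 ft, Height h = 13 ft
Formula: SA = 2*pi*r^2 + 2*pi*r*h = 2*pi*r*(r + h)
r + h = 18.4
2 * r * (r + h) = 2 * 5.4 * 18.4 = 198.72
SA = 198.72 * pi
SA = 624.3
624.3 ft^2


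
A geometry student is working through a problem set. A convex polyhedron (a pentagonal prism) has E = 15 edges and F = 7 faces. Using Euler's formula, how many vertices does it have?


Polyhedron: pentagonal prism
Euler's formula for convex polyhedra: V - E + F = 2
Given: E = 15 edges and F = 7 faces
Solve for V:
V = 2 + E - F = 2 + 15 - 7 = 10
10 vertices


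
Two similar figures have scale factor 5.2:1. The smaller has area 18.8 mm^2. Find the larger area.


Linear scale factor k = 5.2
Original area = 18.8 mm^2
Rule: under a linear scaling by k, areas scale by k^2.
k^2 = 5.2^2 = 27.04
New area = 18.8 * 27.04
New area = 508.352
508.352 mm^2


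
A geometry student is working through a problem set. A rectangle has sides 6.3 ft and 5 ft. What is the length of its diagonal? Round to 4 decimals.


Shape: rectangle (diagonal via Pythagoras)
Sides: 6.3 ft and 5 ft
Formula: d = sqrt(l^2 + w^2)
l^2 = 39.69, w^2 = 25
l^2 + w^2 = 64.69
d = sqrt(64.69)
d = 8.043
8.043 ft


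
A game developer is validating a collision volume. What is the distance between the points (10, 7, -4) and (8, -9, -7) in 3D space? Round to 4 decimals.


3D distance between two points
P1 = (10, 7, -4), P2 = (8, -9, -7)
Formula: d = sqrt((x2-x1)^2 + (y2-y1)^2 + (z2-z1)^2)
dx = 8 - 10 = -2
dy = -9 - 7 = -16
dz = -7 - -4 = -3
dx^2 + dy^2 + dz^2 = 4 + 256 + 9 = 269
d = sqrt(269)
d = 16.4012
16.4012 units


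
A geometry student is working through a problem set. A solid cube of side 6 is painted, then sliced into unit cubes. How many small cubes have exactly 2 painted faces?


Large cube: 6 x 6 x 6, cut into unit cubes.
n = 6, so n - 2 = 4
Cubes with 2 painted faces lie along the edges, excluding corners.
A cube has 12 edges; each contributes (n - 2) = 4 such cubes.
Count = 12 * 4 = 48
48 unit cubes


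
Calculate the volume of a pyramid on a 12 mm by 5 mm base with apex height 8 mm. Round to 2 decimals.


Shape: rectangular pyramid
Base: 12 mm x 5 mm, Height h = 8 mm
Formula: V = (1/3) * base_area * h
base_area = 12 * 5 = 60
base_area * h = 60 * 8 = 480
V = 480 / 3
V = 160
160 mm^3


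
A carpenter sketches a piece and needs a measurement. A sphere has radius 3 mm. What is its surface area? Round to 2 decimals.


Shape: sphere
Radius r = 3 mm
Formula: SA = 4 * pi * r^2
r^2 = 9
SA = 4 * pi * 9
SA = 36 * pi
SA = 113.1
113.1 mm^2


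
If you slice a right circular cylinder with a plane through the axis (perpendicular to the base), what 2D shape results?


Solid: right circular cylinder
Cutting plane: through the axis (perpendicular to the base)
Visualize the intersection of the plane with the solid's surface.
The boundary of the cut region is a rectangle.
rectangle


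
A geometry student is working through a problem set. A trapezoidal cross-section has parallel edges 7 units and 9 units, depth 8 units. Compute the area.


Shape: trapezoid
Parallel sides a = 7 units, b = 9 units; Height h = 8 units
Formula: A = (a + b) * h / 2
a + b = 7 + 9 = 16
A = 16 * 8 / 2
A = 128 / 2
A = 64
64 units^2


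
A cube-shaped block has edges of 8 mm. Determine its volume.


Shape: cube
Side s = 8 mm
Formula: V = s^3
V = 8 * 8 * 8
V = 64 * 8
V = 512
512 mm^3


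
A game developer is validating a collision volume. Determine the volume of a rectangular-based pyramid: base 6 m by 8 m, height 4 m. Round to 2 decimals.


Shape: rectangular pyramid
Base: 6 m x 8 m, Height h = 4 m
Formula: V = (1/3) * base_area * h
base_area = 6 * 8 = 48
base_area * h = 48 * 4 = 192
V = 192 / 3
V = 64
64 m^3


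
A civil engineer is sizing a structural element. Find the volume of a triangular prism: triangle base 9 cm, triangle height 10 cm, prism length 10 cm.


Shape: triangular prism
Triangle base = 9 cm, triangle height = 10 cm, prism length L = 10 cm
Formula: V = (1/2 * b * h_tri) * L
Cross-section area = 0.5 * 9 * 10 = 45
V = 45 * 10
V = 450
450 cm^3


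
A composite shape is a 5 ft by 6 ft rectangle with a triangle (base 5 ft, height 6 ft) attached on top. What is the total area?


Composite shape: rectangle + triangle
Rectangle area = 5 * 6 = 30
Triangle area = 0.5 * 5 * 6 = 15
Total = 30 + 15
Total = 45
45 ft^2


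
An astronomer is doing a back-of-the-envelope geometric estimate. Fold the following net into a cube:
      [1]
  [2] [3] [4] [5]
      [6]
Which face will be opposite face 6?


Net: cross layout. Take square 3 as the base (bottom).
Fold the four squares in the horizontal row up around 3: 2 -> left, 4 -> right, 5 wraps to the top.
Fold 1 and 6 up from 3: 1 -> back, 6 -> front.
Opposite pairs are therefore: (1, 6), (2, 4), (3, 5).
Face 6 is opposite face 1.
face 1


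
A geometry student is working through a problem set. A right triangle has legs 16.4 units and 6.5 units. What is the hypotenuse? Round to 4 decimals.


Shape: right triangle
Legs a = 16.4 units, b = 6.5 units
Formula: c = sqrt(a^2 + b^2)
a^2 = 268.96, b^2 = 42.25
a^2 + b^2 = 311.21
c = sqrt(311.21)
c = 17.6411
17.6411 units


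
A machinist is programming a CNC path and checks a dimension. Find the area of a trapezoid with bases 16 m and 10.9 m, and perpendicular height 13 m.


Shape: trapezoid
Parallel sides a = 16 m, b = 10.9 m; Height h = 13 m
Formula: A = (a + b) * h / 2
a + b = 16 + 10.9 = 26.9
A = 26.9 * 13 / 2
A = 349.7 / 2
A = 174.85
174.85 m^2


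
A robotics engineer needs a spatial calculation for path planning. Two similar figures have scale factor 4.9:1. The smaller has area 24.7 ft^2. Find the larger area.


Linear scale factor k = 4.9
Original area = 24.7 ft^2
Rule: under a linear scaling by k, areas scale by k^2.
k^2 = 4.9^2 = 24.01
New area = 24.7 * 24.01
New area = 593.047
593.047 ft^2


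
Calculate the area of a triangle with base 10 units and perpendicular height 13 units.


Shape: triangle
Base b = 10 units, Height h = 13 units
Formula: A = (1/2) * b * h
A = 0.5 * 10 * 13
A = 0.5 * 130
A = 65
65 units^2


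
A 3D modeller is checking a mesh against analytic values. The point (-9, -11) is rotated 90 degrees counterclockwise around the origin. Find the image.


Transformation: rotation about the origin
Original point: (-9, -11)
Rule for 90 deg counterclockwise: (x, y) -> (-y, x)
Apply: (-9, -11) -> (11, -9)
(11, -9)


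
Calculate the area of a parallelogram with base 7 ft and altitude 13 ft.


Shape: parallelogram
Base b = 7 ft, Height h = 13 ft
Formula: A = b * h
A = 7 * 13
A = 91
91 ft^2


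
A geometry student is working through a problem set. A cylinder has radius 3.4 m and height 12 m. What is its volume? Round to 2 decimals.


Shape: cylinder
Radius r = 3.4 m, Height h = 12 m
Formula: V = pi * r^2 * h
r^2 = 11.56
V = pi * 11.56 * 12
V = 138.72 * pi
V = 435.8
435.8 m^3


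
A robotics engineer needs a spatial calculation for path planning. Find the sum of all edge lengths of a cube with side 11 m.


Shape: cube
Side s = 11 m
A cube has 12 edges, all equal.
Formula: total edge length = 12 * s
Total = 12 * 11
Total = 132
132 m


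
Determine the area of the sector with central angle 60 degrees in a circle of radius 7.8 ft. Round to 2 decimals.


Shape: circular sector
Radius r = 7.8 ft, Angle = 60 degrees
Formula: A = (angle/360) * pi * r^2
r^2 = 60.84
Fraction of circle = 60/360
A = (60/360) * pi * 60.84
A = 10.14 * pi
A = 31.86
31.86 ft^2


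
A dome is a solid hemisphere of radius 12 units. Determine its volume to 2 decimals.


Shape: hemisphere (half of a sphere)
Radius r = 12 units
Formula: V = (1/2) * (4/3) * pi * r^3 = (2/3) * pi * r^3
r^3 = 1728
(2/3) * 1728 = 1152
V = 1152 * pi
V = 3619.11
3619.11 units^3


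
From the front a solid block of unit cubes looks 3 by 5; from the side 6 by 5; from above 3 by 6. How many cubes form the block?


Orthographic views of a solid rectangular block:
Front view 3 x 5 -> length = 3, height = 5
Side view 6 x 5 -> width = 6, height = 5 (consistent)
Top view 3 x 6 -> confirms length = 3, width = 6
The block is 3 x 6 x 5.
Total unit cubes = 3 * 6 * 5 = 90
90 unit cubes


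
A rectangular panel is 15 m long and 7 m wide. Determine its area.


Shape: rectangle
Length l = 15 m, Width w = 7 m
Formula: A = l * w
A = 15 * 7
A = 105
105 m^2


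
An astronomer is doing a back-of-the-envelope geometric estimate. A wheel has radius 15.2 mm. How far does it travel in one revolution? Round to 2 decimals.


Shape: circle
Radius r = 15.2 mm
Formula: C = 2 * pi * r
C = 2 * pi * 15.2
C = 30.4 * pi
C = 95.5
95.5 mm


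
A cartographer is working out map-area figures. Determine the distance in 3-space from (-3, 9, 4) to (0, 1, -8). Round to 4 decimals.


3D distance between two points
P1 = (-3, 9, 4), P2 = (0, 1, -8)
Formula: d = sqrt((x2-x1)^2 + (y2-y1)^2 + (z2-z1)^2)
dx = 0 - -3 = 3
dy = 1 - 9 = -8
dz = -8 - 4 = -12
dx^2 + dy^2 + dz^2 = 9 + 64 + 144 = 217
d = sqrt(217)
d = 14.7309
14.7309 units


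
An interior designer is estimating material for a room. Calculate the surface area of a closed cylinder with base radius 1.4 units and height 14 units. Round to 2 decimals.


Shape: closed cylinder
Radius r = 1.4 units, Height h = 14 units
Formula: SA = 2*pi*r^2 + 2*pi*r*h = 2*pi*r*(r + h)
r + h = 15.4
2 * r * (r + h) = 2 * 1.4 * 15.4 = 43.12
SA = 43.12 * pi
SA = 135.47
135.47 units^2


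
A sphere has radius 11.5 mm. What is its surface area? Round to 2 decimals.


Shape: sphere
Radius r = 11.5 mm
Formula: SA = 4 * pi * r^2
r^2 = 132.25
SA = 4 * pi * 132.25
SA = 529 * pi
SA = 1661.9
1661.9 mm^2


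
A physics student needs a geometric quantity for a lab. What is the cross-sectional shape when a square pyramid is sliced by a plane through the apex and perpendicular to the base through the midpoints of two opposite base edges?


Solid: square pyramid
Cutting plane: through the apex and perpendicular to the base through the midpoints of two opposite base edges
Visualize the intersection of the plane with the solid's surface.
The boundary of the cut region is a isosceles triangle.
isosceles triangle


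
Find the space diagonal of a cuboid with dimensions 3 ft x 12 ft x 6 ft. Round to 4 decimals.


Shape: rectangular box (space diagonal)
l = 3 ft, w = 12 ft, h = 6 ft
Visualize: the diagonal of the base, then a right triangle with that diagonal and the height.
Formula: d = sqrt(l^2 + w^2 + h^2)
l^2 + w^2 + h^2 = 9 + 144 + 36 = 189
d = sqrt(189)
d = 13.7477
13.7477 ft


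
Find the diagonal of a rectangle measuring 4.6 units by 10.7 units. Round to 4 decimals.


Shape: rectangle (diagonal via Pythagoras)
Sides: 4.6 units and 10.7 units
Formula: d = sqrt(l^2 + w^2)
l^2 = 21.16, w^2 = 114.49
l^2 + w^2 = 135.65
d = sqrt(135.65)
d = 11.6469
11.6469 units


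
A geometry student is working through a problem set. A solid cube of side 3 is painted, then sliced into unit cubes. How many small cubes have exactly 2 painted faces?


Large cube: 3 x 3 x 3, cut into unit cubes.
n = 3, so n - 2 = 1
Cubes with 2 painted faces lie along the edges, excluding corners.
A cube has 12 edges; each contributes (n - 2) = 1 such cubes.
Count = 12 * 1 = 12
12 unit cubes


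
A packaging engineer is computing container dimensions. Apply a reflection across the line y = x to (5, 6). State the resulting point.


Transformation: reflection
Original point: (5, 6)
Rule for reflection over y = x: (x, y) -> (y, x)
Apply: (5, 6) -> (6, 5)
(6, 5)


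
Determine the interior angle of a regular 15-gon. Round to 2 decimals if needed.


Shape: regular pentadecagon (15 sides)
Formula: interior angle = (n - 2) * 180 / n
(n - 2) = 13
(n - 2) * 180 = 2340
angle = 2340 / 15
angle = 156
156 degrees


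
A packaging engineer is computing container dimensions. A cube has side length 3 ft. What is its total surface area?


Shape: cube
Side s = 3 ft
A cube has 6 square faces.
Formula: SA = 6 * s^2
s^2 = 9
SA = 6 * 9
SA = 54
54 ft^2


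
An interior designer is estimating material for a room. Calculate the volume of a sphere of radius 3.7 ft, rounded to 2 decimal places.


Shape: sphere
Radius r = 3.7 ft
Formula: V = (4/3) * pi * r^3
r^3 = 50.653
(4/3) * 50.653 = 67.537333
V = 67.537333 * pi
V = 212.17
212.17 ft^3


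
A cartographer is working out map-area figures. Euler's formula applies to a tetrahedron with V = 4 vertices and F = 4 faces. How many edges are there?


Polyhedron: tetrahedron
Euler's formula for convex polyhedra: V - E + F = 2
Given: V = 4 vertices and F = 4 faces
Solve for E:
E = V + F - 2 = 4 + 4 - 2 = 6
6 edges


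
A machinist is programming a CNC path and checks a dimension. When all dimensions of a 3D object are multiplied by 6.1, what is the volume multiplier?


Linear scale factor k = 6.1
Rule: under a linear scaling by k, volumes scale by k^3.
k^3 = 6.1 * 6.1 * 6.1
k^3 = 37.21 * 6.1
k^3 = 226.981
Volume scales by a factor of 226.981.
226.981 (dimensionless)


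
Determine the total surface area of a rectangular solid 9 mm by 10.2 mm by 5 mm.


Shape: rectangular prism
l = 9 mm, w = 10.2 mm, h = 5 mm
Formula: SA = 2(lw + lh + wh)
lw = 91.8, lh = 45, wh = 51
lw + lh + wh = 187.8
SA = 2 * 187.8
SA = 375.6
375.6 mm^2


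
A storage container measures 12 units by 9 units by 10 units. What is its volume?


Shape: rectangular prism
l = 12 units, w = 9 units, h = 10 units
Formula: V = l * w * h
V = 12 * 9 * 10
V = 108 * 10
V = 1080
1080 units^3


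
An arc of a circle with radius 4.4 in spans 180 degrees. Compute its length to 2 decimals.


Shape: circular arc
Radius r = 4.4 in, Angle = 180 degrees
Formula: L = (angle/360) * 2 * pi * r
2 * pi * r = 8.8 * pi
L = (180/360) * 8.8 * pi
L = 4.4 * pi
L = 13.82
13.82 in


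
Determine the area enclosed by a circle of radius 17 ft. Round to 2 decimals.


Shape: circle
Radius r = 17 ft
Formula: A = pi * r^2
r^2 = 17^2 = 289
A = pi * 289
A = 907.92
907.92 ft^2


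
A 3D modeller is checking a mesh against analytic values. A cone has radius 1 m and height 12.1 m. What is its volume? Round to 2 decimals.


Shape: cone
Radius r = 1 m, Height h = 12.1 m
Formula: V = (1/3) * pi * r^2 * h
r^2 = 1
pi * r^2 * h = pi * 1 * 12.1 = 12.1 * pi
V = 12.1 * pi / 3
V = 12.67
12.67 m^3


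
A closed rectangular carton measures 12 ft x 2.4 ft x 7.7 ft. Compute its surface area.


Shape: rectangular prism
l = 12 ft, w = 2.4 ft, h = 7.7 ft
Formula: SA = 2(lw + lh + wh)
lw = 28.8, lh = 92.4, wh = 18.48
lw + lh + wh = 139.68
SA = 2 * 139.68
SA = 279.36
279.36 ft^2


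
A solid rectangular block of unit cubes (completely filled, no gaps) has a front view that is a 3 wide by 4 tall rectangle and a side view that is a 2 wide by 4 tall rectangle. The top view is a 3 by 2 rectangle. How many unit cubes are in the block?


Orthographic views of a solid rectangular block:
Front view 3 x 4 -> length = 3, height = 4
Side view 2 x 4 -> width = 2, height = 4 (consistent)
Top view 3 x 2 -> confirms length = 3, width = 2
The block is 3 x 2 x 4.
Total unit cubes = 3 * 2 * 4 = 24
24 unit cubes


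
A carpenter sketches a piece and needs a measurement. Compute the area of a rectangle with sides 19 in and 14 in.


Shape: rectangle
Length l = 19 in, Width w = 14 in
Formula: A = l * w
A = 19 * 14
A = 266
266 in^2


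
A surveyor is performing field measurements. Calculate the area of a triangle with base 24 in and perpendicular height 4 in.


Shape: triangle
Base b = 24 in, Height h = 4 in
Formula: A = (1/2) * b * h
A = 0.5 * 24 * 4
A = 0.5 * 96
A = 48
48 in^2


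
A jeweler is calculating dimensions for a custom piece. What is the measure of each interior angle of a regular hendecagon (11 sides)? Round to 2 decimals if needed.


Shape: regular hendecagon (11 sides)
Formula: interior angle = (n - 2) * 180 / n
(n - 2) = 9
(n - 2) * 180 = 1620
angle = 1620 / 11
angle = 147.27
147.27 degrees


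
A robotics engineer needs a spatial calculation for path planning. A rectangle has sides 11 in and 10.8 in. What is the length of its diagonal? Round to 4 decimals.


Shape: rectangle (diagonal via Pythagoras)
Sides: 11 in and 10.8 in
Formula: d = sqrt(l^2 + w^2)
l^2 = 121, w^2 = 116.64
l^2 + w^2 = 237.64
d = sqrt(237.64)
d = 15.4156
15.4156 in


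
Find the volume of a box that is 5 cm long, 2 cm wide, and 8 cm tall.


Shape: rectangular prism
l = 5 cm, w = 2 cm, h = 8 cm
Formula: V = l * w * h
V = 5 * 2 * 8
V = 10 * 8
V = 80
80 cm^3


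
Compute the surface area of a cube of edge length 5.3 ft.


Shape: cube
Side s = 5.3 ft
A cube has 6 square faces.
Formula: SA = 6 * s^2
s^2 = 28.09
SA = 6 * 28.09
SA = 168.54
168.54 ft^2


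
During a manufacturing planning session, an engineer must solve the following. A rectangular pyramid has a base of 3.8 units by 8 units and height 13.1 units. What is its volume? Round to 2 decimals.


Shape: rectangular pyramid
Base: 3.8 units x 8 units, Height h = 13.1 units
Formula: V = (1/3) * base_area * h
base_area = 3.8 * 8 = 30.4
base_area * h = 30.4 * 13.1 = 398.24
V = 398.24 / 3
V = 132.75
132.75 units^3


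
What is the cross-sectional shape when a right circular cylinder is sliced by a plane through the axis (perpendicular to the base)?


Solid: right circular cylinder
Cutting plane: through the axis (perpendicular to the base)
Visualize the intersection of the plane with the solid's surface.
The boundary of the cut region is a rectangle.
rectangle


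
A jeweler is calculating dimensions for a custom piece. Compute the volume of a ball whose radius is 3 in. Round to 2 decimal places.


Shape: sphere
Radius r = 3 in
Formula: V = (4/3) * pi * r^3
r^3 = 27
(4/3) * 27 = 36
V = 36 * pi
V = 113.1
113.1 in^3


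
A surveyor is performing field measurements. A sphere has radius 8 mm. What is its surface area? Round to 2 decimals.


Shape: sphere
Radius r = 8 mm
Formula: SA = 4 * pi * r^2
r^2 = 64
SA = 4 * pi * 64
SA = 256 * pi
SA = 804.25
804.25 mm^2


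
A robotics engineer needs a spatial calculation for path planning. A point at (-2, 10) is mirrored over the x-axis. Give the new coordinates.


Transformation: reflection
Original point: (-2, 10)
Rule for reflection over the x-axis: (x, y) -> (x, -y)
Apply: (-2, 10) -> (-2, -10)
(-2, -10)


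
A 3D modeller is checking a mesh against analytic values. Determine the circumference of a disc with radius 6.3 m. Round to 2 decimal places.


Shape: circle
Radius r = 6.3 m
Formula: C = 2 * pi * r
C = 2 * pi * 6.3
C = 12.6 * pi
C = 39.58
39.58 m


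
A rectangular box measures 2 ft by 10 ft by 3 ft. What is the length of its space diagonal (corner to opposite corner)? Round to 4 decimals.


Shape: rectangular box (space diagonal)
l = 2 ft, w = 10 ft, h = 3 ft
Visualize: the diagonal of the base, then a right triangle with that diagonal and the height.
Formula: d = sqrt(l^2 + w^2 + h^2)
l^2 + w^2 + h^2 = 4 + 100 + 9 = 113
d = sqrt(113)
d = 10.6301
10.6301 ft


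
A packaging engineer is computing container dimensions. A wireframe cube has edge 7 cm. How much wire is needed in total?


Shape: cube
Side s = 7 cm
A cube has 12 edges, all equal.
Formula: total edge length = 12 * s
Total = 12 * 7
Total = 84
84 cm


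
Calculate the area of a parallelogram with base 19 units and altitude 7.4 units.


Shape: parallelogram
Base b = 19 units, Height h = 7.4 units
Formula: A = b * h
A = 19 * 7.4
A = 140.6
140.6 units^2


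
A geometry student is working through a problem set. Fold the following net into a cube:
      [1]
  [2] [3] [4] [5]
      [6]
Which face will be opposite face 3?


Net: cross layout. Take square 3 as the base (bottom).
Fold the four squares in the horizontal row up around 3: 2 -> left, 4 -> right, 5 wraps to the top.
Fold 1 and 6 up from 3: 1 -> back, 6 -> front.
Opposite pairs are therefore: (1, 6), (2, 4), (3, 5).
Face 3 is opposite face 5.
face 5


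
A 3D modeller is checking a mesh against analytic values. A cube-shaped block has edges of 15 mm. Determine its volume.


Shape: cube
Side s = 15 mm
Formula: V = s^3
V = 15 * 15 * 15
V = 225 * 15
V = 3375
3375 mm^3


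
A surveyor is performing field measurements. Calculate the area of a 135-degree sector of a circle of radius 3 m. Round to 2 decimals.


Shape: circular sector
Radius r = 3 m, Angle = 135 degrees
Formula: A = (angle/360) * pi * r^2
r^2 = 9
Fraction of circle = 135/360
A = (135/360) * pi * 9
A = 3.375 * pi
A = 10.6
10.6 m^2


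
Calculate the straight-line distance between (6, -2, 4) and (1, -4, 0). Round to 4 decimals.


3D distance between two points
P1 = (6, -2, 4), P2 = (1, -4, 0)
Formula: d = sqrt((x2-x1)^2 + (y2-y1)^2 + (z2-z1)^2)
dx = 1 - 6 = -5
dy = -4 - -2 = -2
dz = 0 - 4 = -4
dx^2 + dy^2 + dz^2 = 25 + 4 + 16 = 45
d = sqrt(45)
d = 6.7082
6.7082 units


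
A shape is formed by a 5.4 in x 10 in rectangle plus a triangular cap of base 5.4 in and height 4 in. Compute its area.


Composite shape: rectangle + triangle
Rectangle area = 5.4 * 10 = 54
Triangle area = 0.5 * 5.4 * 4 = 10.8
Total = 54 + 10.8
Total = 64.8
64.8 in^2


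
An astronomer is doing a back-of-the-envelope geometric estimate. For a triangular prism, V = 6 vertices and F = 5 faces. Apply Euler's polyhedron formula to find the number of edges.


Polyhedron: triangular prism
Euler's formula for convex polyhedra: V - E + F = 2
Given: V = 6 vertices and F = 5 faces
Solve for E:
E = V + F - 2 = 6 + 5 - 2 = 9
9 edges


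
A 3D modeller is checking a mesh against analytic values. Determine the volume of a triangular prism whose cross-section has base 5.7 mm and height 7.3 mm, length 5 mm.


Shape: triangular prism
Triangle base = 5.7 mm, triangle height = 7.3 mm, prism length L = 5 mm
Formula: V = (1/2 * b * h_tri) * L
Cross-section area = 0.5 * 5.7 * 7.3 = 20.805
V = 20.805 * 5
V = 104.025
104.025 mm^3


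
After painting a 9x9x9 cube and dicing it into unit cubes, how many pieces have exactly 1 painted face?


Large cube: 9 x 9 x 9, cut into unit cubes.
n = 9, so n - 2 = 7
Cubes with 1 painted face lie in the interior of each face.
A cube has 6 faces; each contributes (n - 2)^2 = 49 such cubes.
Count = 6 * 49 = 294
294 unit cubes


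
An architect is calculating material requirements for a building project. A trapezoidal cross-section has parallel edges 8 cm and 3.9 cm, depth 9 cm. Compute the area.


Shape: trapezoid
Parallel sides a = 8 cm, b = 3.9 cm; Height h = 9 cm
Formula: A = (a + b) * h / 2
a + b = 8 + 3.9 = 11.9
A = 11.9 * 9 / 2
A = 107.1 / 2
A = 53.55
53.55 cm^2


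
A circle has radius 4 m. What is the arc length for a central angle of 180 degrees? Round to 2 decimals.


Shape: circular arc
Radius r = 4 m, Angle = 180 degrees
Formula: L = (angle/360) * 2 * pi * r
2 * pi * r = 8 * pi
L = (180/360) * 8 * pi
L = 4 * pi
L = 12.57
12.57 m


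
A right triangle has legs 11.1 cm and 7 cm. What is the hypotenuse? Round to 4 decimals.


Shape: right triangle
Legs a = 11.1 cm, b = 7 cm
Formula: c = sqrt(a^2 + b^2)
a^2 = 123.21, b^2 = 49
a^2 + b^2 = 172.21
c = sqrt(172.21)
c = 13.1229
13.1229 cm


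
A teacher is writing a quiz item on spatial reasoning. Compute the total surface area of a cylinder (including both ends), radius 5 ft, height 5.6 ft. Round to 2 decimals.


Shape: closed cylinder
Radius r = 5 ft, Height h = 5.6 ft
Formula: SA = 2*pi*r^2 + 2*pi*r*h = 2*pi*r*(r + h)
r + h = 10.6
2 * r * (r + h) = 2 * 5 * 10.6 = 106
SA = 106 * pi
SA = 333.01
333.01 ft^2


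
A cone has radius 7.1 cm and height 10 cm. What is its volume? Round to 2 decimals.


Shape: cone
Radius r = 7.1 cm, Height h = 10 cm
Formula: V = (1/3) * pi * r^2 * h
r^2 = 50.41
pi * r^2 * h = pi * 50.41 * 10 = 504.1 * pi
V = 504.1 * pi / 3
V = 527.89
527.89 cm^3


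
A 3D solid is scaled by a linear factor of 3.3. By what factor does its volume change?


Linear scale factor k = 3.3
Rule: under a linear scaling by k, volumes scale by k^3.
k^3 = 3.3 * 3.3 * 3.3
k^3 = 10.89 * 3.3
k^3 = 35.937
Volume scales by a factor of 35.937.
35.937 (dimensionless)


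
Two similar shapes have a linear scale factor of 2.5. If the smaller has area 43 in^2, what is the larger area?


Linear scale factor k = 2.5
Original area = 43 in^2
Rule: under a linear scaling by k, areas scale by k^2.
k^2 = 2.5^2 = 6.25
New area = 43 * 6.25
New area = 268.75
268.75 in^2


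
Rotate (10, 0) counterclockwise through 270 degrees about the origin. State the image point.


Transformation: rotation about the origin
Original point: (10, 0)
Rule for 270 deg counterclockwise: (x, y) -> (y, -x)
Apply: (10, 0) -> (0, -10)
(0, -10)


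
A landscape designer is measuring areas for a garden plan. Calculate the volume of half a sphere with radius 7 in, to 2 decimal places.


Shape: hemisphere (half of a sphere)
Radius r = 7 in
Formula: V = (1/2) * (4/3) * pi * r^3 = (2/3) * pi * r^3
r^3 = 343
(2/3) * 343 = 228.666667
V = 228.666667 * pi
V = 718.38
718.38 in^3


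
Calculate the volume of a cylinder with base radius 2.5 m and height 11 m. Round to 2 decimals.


Shape: cylinder
Radius r = 2.5 m, Height h = 11 m
Formula: V = pi * r^2 * h
r^2 = 6.25
V = pi * 6.25 * 11
V = 68.75 * pi
V = 215.98
215.98 m^3


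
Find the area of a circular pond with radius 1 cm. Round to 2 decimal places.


Shape: circle
Radius r = 1 cm
Formula: A = pi * r^2
r^2 = 1^2 = 1
A = pi * 1
A = 3.14
3.14 cm^2


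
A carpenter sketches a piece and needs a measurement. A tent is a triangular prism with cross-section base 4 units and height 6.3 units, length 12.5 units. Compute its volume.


Shape: triangular prism
Triangle base = 4 units, triangle height = 6.3 units, prism length L = 12.5 units
Formula: V = (1/2 * b * h_tri) * L
Cross-section area = 0.5 * 4 * 6.3 = 12.6
V = 12.6 * 12.5
V = 157.5
157.5 units^3


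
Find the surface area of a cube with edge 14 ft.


Shape: cube
Side s = 14 ft
A cube has 6 square faces.
Formula: SA = 6 * s^2
s^2 = 196
SA = 6 * 196
SA = 1176
1176 ft^2


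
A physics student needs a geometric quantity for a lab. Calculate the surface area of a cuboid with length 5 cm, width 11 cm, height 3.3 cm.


Shape: rectangular prism
l = 5 cm, w = 11 cm, h = 3.3 cm
Formula: SA = 2(lw + lh + wh)
lw = 55, lh = 16.5, wh = 36.3
lw + lh + wh = 107.8
SA = 2 * 107.8
SA = 215.6
215.6 cm^2


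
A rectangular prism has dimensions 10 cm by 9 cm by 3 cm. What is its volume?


Shape: rectangular prism
l = 10 cm, w = 9 cm, h = 3 cm
Formula: V = l * w * h
V = 10 * 9 * 3
V = 90 * 3
V = 270
270 cm^3


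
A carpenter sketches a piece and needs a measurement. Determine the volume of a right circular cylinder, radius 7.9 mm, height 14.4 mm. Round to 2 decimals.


Shape: cylinder
Radius r = 7.9 mm, Height h = 14.4 mm
Formula: V = pi * r^2 * h
r^2 = 62.41
V = pi * 62.41 * 14.4
V = 898.704 * pi
V = 2823.36
2823.36 mm^3


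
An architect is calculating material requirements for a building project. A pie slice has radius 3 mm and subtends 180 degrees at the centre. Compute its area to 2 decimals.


Shape: circular sector
Radius r = 3 mm, Angle = 180 degrees
Formula: A = (angle/360) * pi * r^2
r^2 = 9
Fraction of circle = 180/360
A = (180/360) * pi * 9
A = 4.5 * pi
A = 14.14
14.14 mm^2


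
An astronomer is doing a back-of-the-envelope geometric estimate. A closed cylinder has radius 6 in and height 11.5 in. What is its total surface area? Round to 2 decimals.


Shape: closed cylinder
Radius r = 6 in, Height h = 11.5 in
Formula: SA = 2*pi*r^2 + 2*pi*r*h = 2*pi*r*(r + h)
r + h = 17.5
2 * r * (r + h) = 2 * 6 * 17.5 = 210
SA = 210 * pi
SA = 659.73
659.73 in^2


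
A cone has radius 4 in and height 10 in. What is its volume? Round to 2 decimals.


Shape: cone
Radius r = 4 in, Height h = 10 in
Formula: V = (1/3) * pi * r^2 * h
r^2 = 16
pi * r^2 * h = pi * 16 * 10 = 160 * pi
V = 160 * pi / 3
V = 167.55
167.55 in^3


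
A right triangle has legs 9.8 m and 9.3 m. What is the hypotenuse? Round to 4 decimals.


Shape: right triangle
Legs a = 9.8 m, b = 9.3 m
Formula: c = sqrt(a^2 + b^2)
a^2 = 96.04, b^2 = 86.49
a^2 + b^2 = 182.53
c = sqrt(182.53)
c = 13.5104
13.5104 m
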